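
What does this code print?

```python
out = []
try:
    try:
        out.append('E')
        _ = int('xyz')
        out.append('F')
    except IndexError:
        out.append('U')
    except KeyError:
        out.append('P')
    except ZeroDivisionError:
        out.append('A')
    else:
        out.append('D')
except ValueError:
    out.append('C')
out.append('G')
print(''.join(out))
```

Execution trace: 'E' (try body) → 'C' (outer except ValueError) → 'G' (after the try/except). Output: ECG

Answer: ECG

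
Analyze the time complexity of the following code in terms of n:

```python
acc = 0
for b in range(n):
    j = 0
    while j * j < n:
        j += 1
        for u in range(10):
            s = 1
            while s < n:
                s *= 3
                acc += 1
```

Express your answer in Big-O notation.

Each loop level contributes: n × √n × 1 × log n. Multiplying the contributions gives O(n√n log n).

Answer: O(n√n log n)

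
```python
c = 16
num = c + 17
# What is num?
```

Trace:
`c = 16` → c = 16
`num = c + 17` → num = 33
So num = 33

Answer: 33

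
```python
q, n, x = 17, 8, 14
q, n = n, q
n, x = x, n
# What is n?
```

Trace:
`q, n, x = 17, 8, 14` → q = 17; n = 8; x = 14
`q, n = n, q` → q = 8; n = 17
`n, x = x, n` → n = 14; x = 17
So n = 14

Answer: 14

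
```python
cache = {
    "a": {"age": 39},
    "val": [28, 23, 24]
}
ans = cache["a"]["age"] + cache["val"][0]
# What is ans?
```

Trace:
`cache = { ...` → cache = {'a': {'age': 39}, 'val': [28, 23, 24]}
`ans = cache["a"]["age"] + cache["val"][0]` → ans = 67
So ans = 67

Answer: 67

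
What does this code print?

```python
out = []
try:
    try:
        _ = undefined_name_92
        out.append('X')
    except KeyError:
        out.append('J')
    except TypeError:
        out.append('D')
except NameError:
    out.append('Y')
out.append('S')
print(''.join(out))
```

Execution trace: 'Y' (outer except NameError) → 'S' (after the try/except). Output: YS

Answer: YS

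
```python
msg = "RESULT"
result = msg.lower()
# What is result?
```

Trace:
`msg = "RESULT"` → msg = 'RESULT'
`result = msg.lower()` → result = 'result'
So result = 'result'

Answer: 'result'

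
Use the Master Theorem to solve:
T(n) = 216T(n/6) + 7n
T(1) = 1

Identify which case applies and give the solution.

a=216, b=6, f(n)=7n. log_6(216) = 3. Since c=1 < 3, Case 1 applies: T(n) = Θ(n^log_b(a)) = O(n^3).

Answer: O(n^3) - Case 1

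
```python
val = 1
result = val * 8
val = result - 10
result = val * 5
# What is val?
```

Trace:
`val = 1` → val = 1
`result = val * 8` → result = 8
`val = result - 10` → val = -2
`result = val * 5` → result = -10
So val = -2

Answer: -2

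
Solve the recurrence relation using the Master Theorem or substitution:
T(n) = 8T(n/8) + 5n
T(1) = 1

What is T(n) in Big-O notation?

By Master Theorem: a=8, b=8, f(n)=5n. Since log_8(8) = 1 and f(n) = Θ(n^1), Case 2 applies. T(n) = O(n log n).

Answer: O(n log n)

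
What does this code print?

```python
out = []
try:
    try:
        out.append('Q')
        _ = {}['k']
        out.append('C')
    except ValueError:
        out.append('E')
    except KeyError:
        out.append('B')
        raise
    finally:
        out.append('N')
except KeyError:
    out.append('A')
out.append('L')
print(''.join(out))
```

Execution trace: 'Q' (inner try body) → 'B' (inner except KeyError) → 'N' (inner finally) → 'A' (outer except KeyError) → 'L' (after the try/except). Output: QBNAL

Answer: QBNAL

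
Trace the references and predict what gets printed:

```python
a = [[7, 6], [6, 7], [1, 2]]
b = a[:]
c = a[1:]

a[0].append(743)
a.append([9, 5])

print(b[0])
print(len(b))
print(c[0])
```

Key concept: slice with nested mutation.
Step by step:
`a = [[7, 6], [6, 7], [1, 2]]` → a = [[7, 6], [6, 7], [1, 2]]
`b = a[:]` → b = [[7, 6], [6, 7], [1, 2]]
`c = a[1:]` → c = [[6, 7], [1, 2]]
`a[0].append(743)` → a = [[7, 6, 743], [6, 7], [1, 2]]; b = [[7, 6, 743], [6, 7], [1, 2]]
`a.append([9, 5])` → a = [[7, 6, 743], [6, 7], [1, 2], [9, 5]]
`print(b[0])` → prints [7, 6, 743]
`print(len(b))` → prints 3
`print(c[0])` → prints [6, 7]

Answer:
[7, 6, 743]
3
[6, 7]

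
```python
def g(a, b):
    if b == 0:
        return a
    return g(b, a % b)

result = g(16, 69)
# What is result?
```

g(16, 69) -> g(69, 16) -> g(16, 5) -> g(5, 1) -> g(1, 0) -> 1

Answer: 1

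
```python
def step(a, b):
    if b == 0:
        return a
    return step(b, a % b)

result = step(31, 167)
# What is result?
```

step(31, 167) -> step(167, 31) -> step(31, 12) -> step(12, 7) -> step(7, 5) -> step(5, 2) -> step(2, 1) -> step(1, 0) -> 1

Answer: 1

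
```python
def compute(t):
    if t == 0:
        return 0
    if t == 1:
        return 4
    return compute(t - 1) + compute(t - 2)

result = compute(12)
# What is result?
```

Build up from base cases: compute(0)=0, compute(1)=4, compute(2)=4, compute(3)=8, compute(4)=12, compute(5)=20, compute(6)=32, ..., compute(12)=576

Answer: 576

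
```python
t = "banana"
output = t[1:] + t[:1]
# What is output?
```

Trace:
`t = "banana"` → t = 'banana'
`output = t[1:] + t[:1]` → output = 'ananab'
So output = 'ananab'

Answer: 'ananab'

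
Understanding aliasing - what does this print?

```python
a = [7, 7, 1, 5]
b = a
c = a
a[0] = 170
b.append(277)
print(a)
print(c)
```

Key concept: multiple aliases.
Step by step:
`a = [7, 7, 1, 5]` → a = [7, 7, 1, 5]
`b = a` → b = [7, 7, 1, 5] (same object as a)
`c = a` → c = [7, 7, 1, 5] (same object as a, b)
`a[0] = 170` → a = [170, 7, 1, 5] (same object as b, c); b = [170, 7, 1, 5] (same object as a, c); c = [170, 7, 1, 5] (same object as a, b)
`b.append(277)` → a = [170, 7, 1, 5, 277] (same object as b, c); b = [170, 7, 1, 5, 277] (same object as a, c); c = [170, 7, 1, 5, 277] (same object as a, b)
`print(a)` → prints [170, 7, 1, 5, 277]
`print(c)` → prints [170, 7, 1, 5, 277]

Answer:
[170, 7, 1, 5, 277]
[170, 7, 1, 5, 277]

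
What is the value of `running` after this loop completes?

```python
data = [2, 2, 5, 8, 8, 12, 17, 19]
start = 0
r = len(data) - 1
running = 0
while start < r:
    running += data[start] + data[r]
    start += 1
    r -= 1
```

Sum of pairs from ends
`running` takes the values: 0 → 21 → 40 → 57 → 73

Answer: 73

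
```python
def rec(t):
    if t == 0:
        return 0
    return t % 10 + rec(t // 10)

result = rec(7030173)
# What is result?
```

Sum of digits of 7030173: 3 + 7 + 1 + 0 + 3 + 0 + 7 = 21

Answer: 21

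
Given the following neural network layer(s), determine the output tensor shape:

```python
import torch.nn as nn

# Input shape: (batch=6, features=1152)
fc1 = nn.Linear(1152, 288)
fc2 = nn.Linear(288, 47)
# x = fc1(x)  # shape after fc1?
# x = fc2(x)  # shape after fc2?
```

Input: (6, 1152) -> after fc1: (6, 288) -> Output: (6, 47)

Answer: (6, 47)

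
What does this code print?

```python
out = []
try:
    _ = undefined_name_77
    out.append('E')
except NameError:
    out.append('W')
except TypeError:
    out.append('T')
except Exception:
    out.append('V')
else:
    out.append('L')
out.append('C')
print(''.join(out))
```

Execution trace: 'W' (except NameError) → 'C' (after the try/except). Output: WC

Answer: WC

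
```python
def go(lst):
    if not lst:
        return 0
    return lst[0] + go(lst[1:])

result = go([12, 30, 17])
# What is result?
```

12 + 30 + 17 + 0 = 59

Answer: 59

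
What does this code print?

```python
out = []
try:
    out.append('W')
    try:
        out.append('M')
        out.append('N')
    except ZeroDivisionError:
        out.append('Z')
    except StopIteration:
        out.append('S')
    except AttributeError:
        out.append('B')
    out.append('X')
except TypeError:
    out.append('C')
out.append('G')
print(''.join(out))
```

Execution trace: 'W' (try body) → 'M' (inner try body) → 'N' (inner try body, no exception) → 'X' (try body, no exception) → 'G' (after the try/except). Output: WMNXG

Answer: WMNXG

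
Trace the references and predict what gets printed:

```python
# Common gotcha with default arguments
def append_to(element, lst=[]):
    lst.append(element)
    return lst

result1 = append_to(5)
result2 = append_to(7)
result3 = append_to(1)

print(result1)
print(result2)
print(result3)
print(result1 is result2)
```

Key concept: mutable default argument gotcha.
Step by step:
`result1 = append_to(5)` → result1 = [5]
`result2 = append_to(7)` → result1 = [5, 7] (same object as result2); result2 = [5, 7] (same object as result1)
`result3 = append_to(1)` → result1 = [5, 7, 1] (same object as result2, result3); result2 = [5, 7, 1] (same object as result1, result3); result3 = [5, 7, 1] (same object as result1, result2)
`print(result1)` → prints [5, 7, 1]
`print(result2)` → prints [5, 7, 1]
`print(result3)` → prints [5, 7, 1]
`print(result1 is result2)` → prints True

Answer:
[5, 7, 1]
[5, 7, 1]
[5, 7, 1]
True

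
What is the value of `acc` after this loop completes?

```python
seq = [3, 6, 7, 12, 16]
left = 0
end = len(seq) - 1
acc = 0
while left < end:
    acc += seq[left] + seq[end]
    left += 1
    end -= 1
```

Sum of pairs from ends
`acc` takes the values: 0 → 19 → 37

Answer: 37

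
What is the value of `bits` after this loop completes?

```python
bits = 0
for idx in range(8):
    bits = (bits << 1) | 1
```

Build 8 consecutive 1-bits: 0b11111111
`bits` takes the values: 0 → 1 → 3 → 7 → 15 → 31 → 63 → 127 → 255

Answer: 255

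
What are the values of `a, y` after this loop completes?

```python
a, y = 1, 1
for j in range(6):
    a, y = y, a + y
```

Fibonacci: after 6 iterations
`a, y` takes the values: (1, 1) → (1, 2) → (2, 3) → (3, 5) → (5, 8) → (8, 13) → (13, 21)

Answer: 13, 21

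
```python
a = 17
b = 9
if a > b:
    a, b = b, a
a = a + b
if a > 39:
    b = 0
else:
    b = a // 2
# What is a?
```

Trace:
`a = 17` → a = 17
`b = 9` → b = 9
`if a > b: ...` → a > b is True → a = 9; b = 17
`a = a + b` → a = 26
`if a > 39: ...` → a > 39 is False, take else branch → b = 13
So a = 26

Answer: 26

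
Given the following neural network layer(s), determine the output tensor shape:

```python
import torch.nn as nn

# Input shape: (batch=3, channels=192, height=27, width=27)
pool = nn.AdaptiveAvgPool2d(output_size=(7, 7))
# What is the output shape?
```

Input: (3, 192, 27, 27) -> Output: (3, 192, 7, 7)

Answer: (3, 192, 7, 7)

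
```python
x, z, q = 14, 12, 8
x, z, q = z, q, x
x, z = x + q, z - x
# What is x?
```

Trace:
`x, z, q = 14, 12, 8` → x = 14; z = 12; q = 8
`x, z, q = z, q, x` → x = 12; z = 8; q = 14
`x, z = x + q, z - x` → x = 26; z = -4
So x = 26

Answer: 26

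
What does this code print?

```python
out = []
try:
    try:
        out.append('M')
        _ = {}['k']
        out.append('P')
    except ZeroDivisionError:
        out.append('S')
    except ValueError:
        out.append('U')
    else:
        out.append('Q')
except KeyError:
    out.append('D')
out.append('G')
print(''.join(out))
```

Execution trace: 'M' (inner try body) → 'D' (outer except KeyError) → 'G' (after the try/except). Output: MDG

Answer: MDG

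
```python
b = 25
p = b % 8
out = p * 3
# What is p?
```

Trace:
`b = 25` → b = 25
`p = b % 8` → p = 1
`out = p * 3` → out = 3
So p = 1

Answer: 1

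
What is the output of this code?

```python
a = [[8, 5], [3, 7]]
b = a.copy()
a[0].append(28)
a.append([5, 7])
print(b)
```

Key concept: shallow copy with nested lists.
Step by step:
`a = [[8, 5], [3, 7]]` → a = [[8, 5], [3, 7]]
`b = a.copy()` → b = [[8, 5], [3, 7]]
`a[0].append(28)` → a = [[8, 5, 28], [3, 7]]; b = [[8, 5, 28], [3, 7]]
`a.append([5, 7])` → a = [[8, 5, 28], [3, 7], [5, 7]]
`print(b)` → prints [[8, 5, 28], [3, 7]]

Answer: [[8, 5, 28], [3, 7]]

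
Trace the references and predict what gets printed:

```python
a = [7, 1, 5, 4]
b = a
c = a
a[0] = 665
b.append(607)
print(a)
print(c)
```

Key concept: multiple aliases.
Step by step:
`a = [7, 1, 5, 4]` → a = [7, 1, 5, 4]
`b = a` → b = [7, 1, 5, 4] (same object as a)
`c = a` → c = [7, 1, 5, 4] (same object as a, b)
`a[0] = 665` → a = [665, 1, 5, 4] (same object as b, c); b = [665, 1, 5, 4] (same object as a, c); c = [665, 1, 5, 4] (same object as a, b)
`b.append(607)` → a = [665, 1, 5, 4, 607] (same object as b, c); b = [665, 1, 5, 4, 607] (same object as a, c); c = [665, 1, 5, 4, 607] (same object as a, b)
`print(a)` → prints [665, 1, 5, 4, 607]
`print(c)` → prints [665, 1, 5, 4, 607]

Answer:
[665, 1, 5, 4, 607]
[665, 1, 5, 4, 607]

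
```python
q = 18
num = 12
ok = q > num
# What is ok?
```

Trace:
`q = 18` → q = 18
`num = 12` → num = 12
`ok = q > num` → ok = True
So ok = True

Answer: True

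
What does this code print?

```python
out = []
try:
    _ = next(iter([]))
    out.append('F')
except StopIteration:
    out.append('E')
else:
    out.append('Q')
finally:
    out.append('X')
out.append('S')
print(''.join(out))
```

Execution trace: 'E' (except StopIteration) → 'X' (finally) → 'S' (after the try/except). Output: EXS

Answer: EXS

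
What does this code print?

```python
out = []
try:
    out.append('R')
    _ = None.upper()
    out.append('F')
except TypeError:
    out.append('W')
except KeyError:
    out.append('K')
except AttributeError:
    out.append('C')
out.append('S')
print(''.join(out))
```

Execution trace: 'R' (try body) → 'C' (except AttributeError) → 'S' (after the try/except). Output: RCS

Answer: RCS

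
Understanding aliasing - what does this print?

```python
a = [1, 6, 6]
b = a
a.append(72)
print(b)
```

Key concept: basic list aliasing.
Step by step:
`a = [1, 6, 6]` → a = [1, 6, 6]
`b = a` → b = [1, 6, 6] (same object as a)
`a.append(72)` → a = [1, 6, 6, 72] (same object as b); b = [1, 6, 6, 72] (same object as a)
`print(b)` → prints [1, 6, 6, 72]

Answer: [1, 6, 6, 72]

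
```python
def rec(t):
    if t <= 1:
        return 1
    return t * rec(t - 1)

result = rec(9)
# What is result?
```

rec(9) = 9 * 8 * 7 * 6 * 5 * 4 * 3 * 2 * 1 = 362880

Answer: 362880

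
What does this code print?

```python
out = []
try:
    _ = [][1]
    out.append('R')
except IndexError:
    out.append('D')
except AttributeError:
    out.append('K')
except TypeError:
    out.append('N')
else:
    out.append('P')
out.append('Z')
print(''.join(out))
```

Execution trace: 'D' (except IndexError) → 'Z' (after the try/except). Output: DZ

Answer: DZ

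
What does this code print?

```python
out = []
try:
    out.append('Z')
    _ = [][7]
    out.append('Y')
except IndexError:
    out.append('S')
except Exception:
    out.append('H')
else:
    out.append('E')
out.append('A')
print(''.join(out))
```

Execution trace: 'Z' (try body) → 'S' (except IndexError) → 'A' (after the try/except). Output: ZSA

Answer: ZSA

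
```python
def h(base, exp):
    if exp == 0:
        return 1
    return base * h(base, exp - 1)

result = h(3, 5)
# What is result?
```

h(3, 5) = 3 * 3 * 3 * 3 * 3 = 243

Answer: 243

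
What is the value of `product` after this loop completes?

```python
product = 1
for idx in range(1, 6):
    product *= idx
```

5! = 120
`product` takes the values: 1 → 2 → 6 → 24 → 120

Answer: 120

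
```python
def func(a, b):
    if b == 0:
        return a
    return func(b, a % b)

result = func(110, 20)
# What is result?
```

func(110, 20) -> func(20, 10) -> func(10, 0) -> 10

Answer: 10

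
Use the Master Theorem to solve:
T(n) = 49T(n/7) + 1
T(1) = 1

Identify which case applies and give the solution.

a=49, b=7, f(n)=1. log_7(49) = 2. Since c=0 < 2, Case 1 applies: T(n) = Θ(n^log_b(a)) = O(n^2).

Answer: O(n^2) - Case 1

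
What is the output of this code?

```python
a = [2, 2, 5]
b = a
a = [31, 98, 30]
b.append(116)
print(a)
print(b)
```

Key concept: rebinding vs mutation: a is rebound to a new list, b still points at the original.
Step by step:
`a = [2, 2, 5]` → a = [2, 2, 5]
`b = a` → b = [2, 2, 5] (same object as a)
`a = [31, 98, 30]` → a = [31, 98, 30]
`b.append(116)` → b = [2, 2, 5, 116]
`print(a)` → prints [31, 98, 30]
`print(b)` → prints [2, 2, 5, 116]

Answer:
[31, 98, 30]
[2, 2, 5, 116]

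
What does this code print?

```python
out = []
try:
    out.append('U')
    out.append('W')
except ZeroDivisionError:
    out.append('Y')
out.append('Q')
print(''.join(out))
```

Execution trace: 'U' (try body) → 'W' (try body, no exception) → 'Q' (after the try/except). Output: UWQ

Answer: UWQ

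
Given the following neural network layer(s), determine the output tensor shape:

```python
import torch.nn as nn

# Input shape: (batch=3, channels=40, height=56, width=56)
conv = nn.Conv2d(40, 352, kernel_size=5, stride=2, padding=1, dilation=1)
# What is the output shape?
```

Input: (3, 40, 56, 56) -> Output: (3, 352, 27, 27)

Answer: (3, 352, 27, 27)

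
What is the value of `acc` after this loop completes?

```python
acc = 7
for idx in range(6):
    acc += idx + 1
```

Start at 7, add 1 to 6 = 28
`acc` takes the values: 7 → 8 → 10 → 13 → 17 → 22 → 28

Answer: 28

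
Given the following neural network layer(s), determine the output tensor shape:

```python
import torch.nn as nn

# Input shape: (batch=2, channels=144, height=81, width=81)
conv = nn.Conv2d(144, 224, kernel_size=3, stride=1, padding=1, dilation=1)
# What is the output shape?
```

Input: (2, 144, 81, 81) -> Output: (2, 224, 81, 81)

Answer: (2, 224, 81, 81)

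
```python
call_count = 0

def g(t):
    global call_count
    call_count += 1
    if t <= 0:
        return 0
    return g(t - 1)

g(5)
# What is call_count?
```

Linear recursion stepping by 1: 6 calls from t=5 down to ≤0.

Answer: 6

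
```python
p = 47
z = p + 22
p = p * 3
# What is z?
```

Trace:
`p = 47` → p = 47
`z = p + 22` → z = 69
`p = p * 3` → p = 141
So z = 69

Answer: 69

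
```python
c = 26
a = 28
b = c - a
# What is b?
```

Trace:
`c = 26` → c = 26
`a = 28` → a = 28
`b = c - a` → b = -2
So b = -2

Answer: -2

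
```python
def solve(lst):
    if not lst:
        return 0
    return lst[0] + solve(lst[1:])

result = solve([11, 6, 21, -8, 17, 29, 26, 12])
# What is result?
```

11 + 6 + 21 + (-8) + 17 + 29 + 26 + 12 + 0 = 114

Answer: 114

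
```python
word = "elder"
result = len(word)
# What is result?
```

Trace:
`word = "elder"` → word = 'elder'
`result = len(word)` → result = 5
So result = 5

Answer: 5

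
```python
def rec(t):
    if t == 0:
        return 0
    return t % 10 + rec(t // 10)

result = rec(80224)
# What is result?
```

Sum of digits of 80224: 4 + 2 + 2 + 0 + 8 = 16

Answer: 16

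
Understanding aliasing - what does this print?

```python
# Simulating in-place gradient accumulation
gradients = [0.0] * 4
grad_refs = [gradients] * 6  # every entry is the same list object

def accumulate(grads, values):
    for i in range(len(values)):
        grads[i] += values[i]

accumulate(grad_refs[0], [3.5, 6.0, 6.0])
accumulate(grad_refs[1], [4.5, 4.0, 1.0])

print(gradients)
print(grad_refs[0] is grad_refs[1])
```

Key concept: gradient accumulation aliasing.
Step by step:
`gradients = [0.0] * 4` → gradients = [0.0, 0.0, 0.0, 0.0]
`grad_refs = [gradients] * 6` → grad_refs = [[0.0, 0.0, 0.0, 0.0], [0.0, 0.0, 0.0, 0.0], [0.0, 0.0, 0.0, 0.0], [0.0, 0.0, 0.0, 0.0], [0.0, 0.0, 0.0, 0.0], [0.0, 0.0, 0.0, 0.0]]
`accumulate(grad_refs[0], [3.5, 6.0, 6.0])` → gradients = [3.5, 6.0, 6.0, 0.0]; grad_refs = [[3.5, 6.0, 6.0, 0.0], [3.5, 6.0, 6.0, 0.0], [3.5, 6.0, 6.0, 0.0], [3.5, 6.0, 6.0, 0.0], [3.5, 6.0, 6.0, 0.0], [3.5, 6.0, 6.0, 0.0]]
`accumulate(grad_refs[1], [4.5, 4.0, 1.0])` → gradients = [8.0, 10.0, 7.0, 0.0]; grad_refs = [[8.0, 10.0, 7.0, 0.0], [8.0, 10.0, 7.0, 0.0], [8.0, 10.0, 7.0, 0.0], [8.0, 10.0, 7.0, 0.0], [8.0, 10.0, 7.0, 0.0], [8.0, 10.0, 7.0, 0.0]]
`print(gradients)` → prints [8.0, 10.0, 7.0, 0.0]
`print(grad_refs[0] is grad_refs[1])` → prints True

Answer:
[8.0, 10.0, 7.0, 0.0]
True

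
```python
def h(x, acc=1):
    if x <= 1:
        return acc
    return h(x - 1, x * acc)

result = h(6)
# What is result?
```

Accumulator trace (n, acc): (6, 1) -> (5, 6) -> (4, 30) -> (3, 120) -> (2, 360) -> (1, 720) -> return 720

Answer: 720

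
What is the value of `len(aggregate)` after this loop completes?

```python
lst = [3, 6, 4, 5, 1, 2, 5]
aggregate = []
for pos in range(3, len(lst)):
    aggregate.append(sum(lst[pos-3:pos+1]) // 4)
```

Number of 4-element averages
`aggregate` takes the values: [] → [4] → [4, 4] → [4, 4, 3] → [4, 4, 3, 3]
So `len(aggregate)` = 4

Answer: 4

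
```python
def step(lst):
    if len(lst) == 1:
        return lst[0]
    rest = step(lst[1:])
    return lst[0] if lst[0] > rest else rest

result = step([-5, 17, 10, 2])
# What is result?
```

Recursive max over [-5, 17, 10, 2] = 17

Answer: 17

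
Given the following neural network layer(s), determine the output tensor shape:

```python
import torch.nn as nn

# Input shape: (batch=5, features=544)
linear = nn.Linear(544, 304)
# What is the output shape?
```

Input: (5, 544) -> Output: (5, 304)

Answer: (5, 304)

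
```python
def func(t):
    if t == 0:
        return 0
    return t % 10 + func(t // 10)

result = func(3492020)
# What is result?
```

Sum of digits of 3492020: 0 + 2 + 0 + 2 + 9 + 4 + 3 = 20

Answer: 20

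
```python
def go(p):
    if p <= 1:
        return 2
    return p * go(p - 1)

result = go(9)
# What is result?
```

go(9) = 9 * 8 * 7 * 6 * 5 * 4 * 3 * 2 * 2 = 725760

Answer: 725760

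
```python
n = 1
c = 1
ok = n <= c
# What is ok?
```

Trace:
`n = 1` → n = 1
`c = 1` → c = 1
`ok = n <= c` → ok = True
So ok = True

Answer: True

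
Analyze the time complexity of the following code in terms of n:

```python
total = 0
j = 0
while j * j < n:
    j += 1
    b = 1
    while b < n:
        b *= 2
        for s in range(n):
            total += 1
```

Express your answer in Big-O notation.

Each loop level contributes: √n × log n × n. Multiplying the contributions gives O(n√n log n).

Answer: O(n√n log n)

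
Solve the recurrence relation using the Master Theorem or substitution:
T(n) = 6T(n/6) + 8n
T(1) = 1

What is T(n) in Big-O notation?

By Master Theorem: a=6, b=6, f(n)=8n. Since log_6(6) = 1 and f(n) = Θ(n^1), Case 2 applies. T(n) = O(n log n).

Answer: O(n log n)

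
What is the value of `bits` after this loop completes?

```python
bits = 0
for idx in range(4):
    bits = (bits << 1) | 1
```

Build 4 consecutive 1-bits: 0b1111
`bits` takes the values: 0 → 1 → 3 → 7 → 15

Answer: 15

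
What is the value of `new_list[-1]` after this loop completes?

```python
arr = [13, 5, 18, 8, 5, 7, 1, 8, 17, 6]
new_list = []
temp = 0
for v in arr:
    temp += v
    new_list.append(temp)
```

Cumulative sum ends at 88
`new_list` takes the values: [] → [13] → [13, 18] → [13, 18, 36] → [13, 18, 36, 44] → [13, 18, 36, 44, 49] → [13, 18, 36, 44, 49, 56] → [13, 18, 36, 44, 49, 56, 57] → [13, 18, 36, 44, 49, 56, 57, 65] → [13, 18, 36, 44, 49, 56, 57, 65, 82] → [13, 18, 36, 44, 49, 56, 57, 65, 82, 88]
So `new_list[-1]` = 88

Answer: 88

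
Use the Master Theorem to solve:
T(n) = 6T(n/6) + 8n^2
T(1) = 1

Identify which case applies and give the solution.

a=6, b=6, f(n)=8n^2. log_6(6) = 1. Since c=2 > 1 and the regularity condition holds (6(n/6)^2 = (6/6^2)n^2 with 6/6^2 < 1), Case 3 applies: T(n) = Θ(f(n)) = O(n^2).

Answer: O(n^2) - Case 3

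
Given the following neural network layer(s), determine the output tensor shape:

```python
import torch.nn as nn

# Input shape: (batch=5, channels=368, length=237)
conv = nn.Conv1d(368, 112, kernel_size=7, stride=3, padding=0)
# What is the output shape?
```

Input: (5, 368, 237) -> Output: (5, 112, 77)

Answer: (5, 112, 77)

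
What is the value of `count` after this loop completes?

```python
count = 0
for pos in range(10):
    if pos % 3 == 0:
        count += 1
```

Count numbers divisible by 3 in range(10)
`count` takes the values: 0 → 1 → 2 → 3 → 4

Answer: 4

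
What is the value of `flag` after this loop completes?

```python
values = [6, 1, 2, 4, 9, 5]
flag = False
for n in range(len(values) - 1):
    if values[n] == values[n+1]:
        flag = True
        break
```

Check consecutive duplicates in [6, 1, 2, 4, 9, 5]
`flag` takes the values: False

Answer: False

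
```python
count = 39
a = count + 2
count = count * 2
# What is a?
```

Trace:
`count = 39` → count = 39
`a = count + 2` → a = 41
`count = count * 2` → count = 78
So a = 41

Answer: 41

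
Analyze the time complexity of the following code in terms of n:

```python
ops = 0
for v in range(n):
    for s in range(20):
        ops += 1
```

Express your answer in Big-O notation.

Each loop level contributes: n × 1. Multiplying the contributions gives O(n).

Answer: O(n)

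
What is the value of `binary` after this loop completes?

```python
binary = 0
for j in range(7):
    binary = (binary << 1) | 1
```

Build 7 consecutive 1-bits: 0b1111111
`binary` takes the values: 0 → 1 → 3 → 7 → 15 → 31 → 63 → 127

Answer: 127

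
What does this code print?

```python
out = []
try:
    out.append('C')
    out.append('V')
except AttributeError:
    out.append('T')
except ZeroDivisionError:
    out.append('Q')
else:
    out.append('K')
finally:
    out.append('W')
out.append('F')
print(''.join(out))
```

Execution trace: 'C' (try body) → 'V' (try body, no exception) → 'K' (else) → 'W' (finally) → 'F' (after the try/except). Output: CVKWF

Answer: CVKWF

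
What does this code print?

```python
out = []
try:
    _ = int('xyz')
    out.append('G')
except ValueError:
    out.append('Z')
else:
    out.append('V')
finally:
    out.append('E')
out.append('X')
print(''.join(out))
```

Execution trace: 'Z' (except ValueError) → 'E' (finally) → 'X' (after the try/except). Output: ZEX

Answer: ZEX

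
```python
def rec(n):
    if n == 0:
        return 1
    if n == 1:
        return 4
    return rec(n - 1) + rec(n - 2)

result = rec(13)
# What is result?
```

Build up from base cases: rec(0)=1, rec(1)=4, rec(2)=5, rec(3)=9, rec(4)=14, rec(5)=23, rec(6)=37, ..., rec(13)=1076

Answer: 1076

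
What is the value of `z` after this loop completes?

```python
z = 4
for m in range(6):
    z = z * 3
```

Multiply by 3, 6 times: 4 * 3^6 = 2916
`z` takes the values: 4 → 12 → 36 → 108 → 324 → 972 → 2916

Answer: 2916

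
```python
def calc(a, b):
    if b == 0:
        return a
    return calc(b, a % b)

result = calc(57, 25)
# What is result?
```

calc(57, 25) -> calc(25, 7) -> calc(7, 4) -> calc(4, 3) -> calc(3, 1) -> calc(1, 0) -> 1

Answer: 1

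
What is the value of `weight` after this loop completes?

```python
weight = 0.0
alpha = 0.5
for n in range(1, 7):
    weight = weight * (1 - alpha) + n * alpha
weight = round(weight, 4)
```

Moving average with lr=0.5
`weight` takes the values: 0.0 → 0.5 → 1.25 → 2.125 → 3.0625 → 4.03125 → 5.015625 → 5.0156

Answer: 5.0156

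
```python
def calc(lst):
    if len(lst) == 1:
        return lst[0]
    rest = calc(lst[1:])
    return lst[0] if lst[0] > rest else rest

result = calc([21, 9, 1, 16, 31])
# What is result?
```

Recursive max over [21, 9, 1, 16, 31] = 31

Answer: 31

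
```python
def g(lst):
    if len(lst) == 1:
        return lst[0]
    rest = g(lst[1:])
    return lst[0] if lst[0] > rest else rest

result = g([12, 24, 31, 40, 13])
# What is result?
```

Recursive max over [12, 24, 31, 40, 13] = 40

Answer: 40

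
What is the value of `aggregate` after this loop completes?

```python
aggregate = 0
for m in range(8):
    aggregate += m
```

Sum of 0 to 7 = 28
`aggregate` takes the values: 0 → 1 → 3 → 6 → 10 → 15 → 21 → 28

Answer: 28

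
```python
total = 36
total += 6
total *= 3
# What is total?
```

Trace:
`total = 36` → total = 36
`total += 6` → total = 42
`total *= 3` → total = 126
So total = 126

Answer: 126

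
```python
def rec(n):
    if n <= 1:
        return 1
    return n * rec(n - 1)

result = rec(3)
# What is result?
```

rec(3) = 3 * 2 * 1 = 6

Answer: 6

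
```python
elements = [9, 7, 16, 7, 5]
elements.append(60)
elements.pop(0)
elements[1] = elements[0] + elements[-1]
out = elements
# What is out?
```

Trace:
`elements = [9, 7, 16, 7, 5]` → elements = [9, 7, 16, 7, 5]
`elements.append(60)` → elements = [9, 7, 16, 7, 5, 60]
`elements.pop(0)` → elements = [7, 16, 7, 5, 60]
`elements[1] = elements[0] + elements[-1]` → elements = [7, 67, 7, 5, 60]
`out = elements` → out = [7, 67, 7, 5, 60]
So out = [7, 67, 7, 5, 60]

Answer: [7, 67, 7, 5, 60]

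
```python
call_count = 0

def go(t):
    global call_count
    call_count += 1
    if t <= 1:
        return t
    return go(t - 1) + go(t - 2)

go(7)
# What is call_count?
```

Calls(t) = 1 + Calls(t-1) + Calls(t-2); Calls(0)=Calls(1)=1. For t=7 this gives 41.

Answer: 41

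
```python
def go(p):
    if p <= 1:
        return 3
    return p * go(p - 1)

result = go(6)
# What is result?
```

go(6) = 6 * 5 * 4 * 3 * 2 * 3 = 2160

Answer: 2160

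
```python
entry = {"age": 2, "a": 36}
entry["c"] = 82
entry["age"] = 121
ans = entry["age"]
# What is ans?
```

Trace:
`entry = {"age": 2, "a": 36}` → entry = {'age': 2, 'a': 36}
`entry["c"] = 82` → entry = {'age': 2, 'a': 36, 'c': 82}
`entry["age"] = 121` → entry = {'age': 121, 'a': 36, 'c': 82}
`ans = entry["age"]` → ans = 121
So ans = 121

Answer: 121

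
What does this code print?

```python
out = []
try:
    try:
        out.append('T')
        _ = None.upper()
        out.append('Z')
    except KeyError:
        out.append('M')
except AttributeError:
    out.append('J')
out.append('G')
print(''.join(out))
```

Execution trace: 'T' (try body) → 'J' (outer except AttributeError) → 'G' (after the try/except). Output: TJG

Answer: TJG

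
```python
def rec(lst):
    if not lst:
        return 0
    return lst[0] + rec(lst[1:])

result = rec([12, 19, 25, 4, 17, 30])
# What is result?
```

12 + 19 + 25 + 4 + 17 + 30 + 0 = 107

Answer: 107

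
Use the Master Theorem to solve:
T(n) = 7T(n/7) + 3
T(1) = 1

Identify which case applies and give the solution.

a=7, b=7, f(n)=3. log_7(7) = 1. Since c=0 < 1, Case 1 applies: T(n) = Θ(n^log_b(a)) = O(n).

Answer: O(n) - Case 1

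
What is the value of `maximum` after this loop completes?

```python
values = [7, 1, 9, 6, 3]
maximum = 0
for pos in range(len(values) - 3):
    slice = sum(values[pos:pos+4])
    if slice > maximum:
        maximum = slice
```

Max sum of 4-element window in [7, 1, 9, 6, 3]
`maximum` takes the values: 0 → 23

Answer: 23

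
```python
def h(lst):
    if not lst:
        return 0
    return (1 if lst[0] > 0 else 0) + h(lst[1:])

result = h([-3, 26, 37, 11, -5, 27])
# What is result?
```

Count of positive elements in [-3, 26, 37, 11, -5, 27] = 4

Answer: 4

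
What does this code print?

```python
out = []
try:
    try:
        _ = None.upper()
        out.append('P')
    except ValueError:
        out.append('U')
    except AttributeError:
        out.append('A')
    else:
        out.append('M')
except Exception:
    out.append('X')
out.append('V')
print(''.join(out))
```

Execution trace: 'A' (inner except AttributeError) → 'V' (after the try/except). Output: AV

Answer: AV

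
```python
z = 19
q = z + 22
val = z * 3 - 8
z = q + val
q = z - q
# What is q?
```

Trace:
`z = 19` → z = 19
`q = z + 22` → q = 41
`val = z * 3 - 8` → val = 49
`z = q + val` → z = 90
`q = z - q` → q = 49
So q = 49

Answer: 49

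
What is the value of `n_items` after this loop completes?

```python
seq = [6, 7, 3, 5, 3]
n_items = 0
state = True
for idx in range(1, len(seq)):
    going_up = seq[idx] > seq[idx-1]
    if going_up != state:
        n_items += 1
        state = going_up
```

Count direction changes in [6, 7, 3, 5, 3]
`n_items` takes the values: 0 → 1 → 2 → 3

Answer: 3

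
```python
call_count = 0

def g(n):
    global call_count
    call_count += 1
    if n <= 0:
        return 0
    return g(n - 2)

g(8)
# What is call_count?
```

Linear recursion stepping by 2: 5 calls from n=8 down to ≤0.

Answer: 5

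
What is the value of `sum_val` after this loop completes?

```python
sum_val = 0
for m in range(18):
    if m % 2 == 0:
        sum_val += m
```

Sum of even numbers 0 to 17
`sum_val` takes the values: 0 → 2 → 6 → 12 → 20 → 30 → 42 → 56 → 72

Answer: 72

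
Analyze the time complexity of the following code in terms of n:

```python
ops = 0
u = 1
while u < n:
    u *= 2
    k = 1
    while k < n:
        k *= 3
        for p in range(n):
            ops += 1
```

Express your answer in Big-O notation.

Each loop level contributes: log n × log n × n. Multiplying the contributions gives O(n log² n).

Answer: O(n log² n)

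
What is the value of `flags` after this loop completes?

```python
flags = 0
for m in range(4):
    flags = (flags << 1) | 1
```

Build 4 consecutive 1-bits: 0b1111
`flags` takes the values: 0 → 1 → 3 → 7 → 15

Answer: 15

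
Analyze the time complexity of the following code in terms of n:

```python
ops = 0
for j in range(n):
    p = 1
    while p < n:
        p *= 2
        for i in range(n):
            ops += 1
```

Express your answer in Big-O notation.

Each loop level contributes: n × log n × n. Multiplying the contributions gives O(n^2 log n).

Answer: O(n^2 log n)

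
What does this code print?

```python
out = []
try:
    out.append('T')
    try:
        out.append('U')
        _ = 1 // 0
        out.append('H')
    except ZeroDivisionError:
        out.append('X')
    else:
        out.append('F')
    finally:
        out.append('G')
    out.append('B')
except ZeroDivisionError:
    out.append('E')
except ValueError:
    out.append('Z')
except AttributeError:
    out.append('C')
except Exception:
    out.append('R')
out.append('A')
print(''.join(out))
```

Execution trace: 'T' (try body) → 'U' (inner try body) → 'X' (inner except ZeroDivisionError) → 'G' (inner finally) → 'B' (try body, no exception) → 'A' (after the try/except). Output: TUXGBA

Answer: TUXGBA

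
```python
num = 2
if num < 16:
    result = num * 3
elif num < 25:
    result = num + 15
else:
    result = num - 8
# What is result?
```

Trace:
`num = 2` → num = 2
`if num < 16: ...` → num < 16 is True → result = 6
So result = 6

Answer: 6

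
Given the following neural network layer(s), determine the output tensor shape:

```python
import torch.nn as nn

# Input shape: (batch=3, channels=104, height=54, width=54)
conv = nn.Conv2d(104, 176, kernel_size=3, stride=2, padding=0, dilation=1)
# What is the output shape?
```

Input: (3, 104, 54, 54) -> Output: (3, 176, 26, 26)

Answer: (3, 176, 26, 26)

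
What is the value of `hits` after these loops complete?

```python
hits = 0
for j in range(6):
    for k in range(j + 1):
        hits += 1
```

Triangle: 1 + 2 + ... + 6
`hits` takes the values: 0 → 1 → 2 → 3 → 4 → 5 → 6 → 7 → 8 → 9 → 10 → 11 → 12 → 13 → 14 → 15 → 16 → 17 → 18 → 19 → 20 → 21

Answer: 21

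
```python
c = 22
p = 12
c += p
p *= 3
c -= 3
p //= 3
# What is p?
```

Trace:
`c = 22` → c = 22
`p = 12` → p = 12
`c += p` → c = 34
`p *= 3` → p = 36
`c -= 3` → c = 31
`p //= 3` → p = 12
So p = 12

Answer: 12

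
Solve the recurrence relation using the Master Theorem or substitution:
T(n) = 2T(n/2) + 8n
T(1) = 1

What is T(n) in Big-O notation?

By Master Theorem: a=2, b=2, f(n)=8n. Since log_2(2) = 1 and f(n) = Θ(n^1), Case 2 applies. T(n) = O(n log n).

Answer: O(n log n)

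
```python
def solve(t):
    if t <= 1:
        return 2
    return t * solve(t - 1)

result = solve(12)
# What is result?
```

solve(12) = 12 * 11 * 10 * 9 * 8 * 7 * 6 * 5 * 4 * 3 * 2 * 2 = 958003200

Answer: 958003200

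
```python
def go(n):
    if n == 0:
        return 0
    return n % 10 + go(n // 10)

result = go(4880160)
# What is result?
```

Sum of digits of 4880160: 0 + 6 + 1 + 0 + 8 + 8 + 4 = 27

Answer: 27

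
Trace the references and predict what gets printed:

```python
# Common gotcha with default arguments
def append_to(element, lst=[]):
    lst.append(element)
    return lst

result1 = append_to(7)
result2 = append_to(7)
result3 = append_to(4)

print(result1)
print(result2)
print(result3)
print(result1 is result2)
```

Key concept: mutable default argument gotcha.
Step by step:
`result1 = append_to(7)` → result1 = [7]
`result2 = append_to(7)` → result1 = [7, 7] (same object as result2); result2 = [7, 7] (same object as result1)
`result3 = append_to(4)` → result1 = [7, 7, 4] (same object as result2, result3); result2 = [7, 7, 4] (same object as result1, result3); result3 = [7, 7, 4] (same object as result1, result2)
`print(result1)` → prints [7, 7, 4]
`print(result2)` → prints [7, 7, 4]
`print(result3)` → prints [7, 7, 4]
`print(result1 is result2)` → prints True

Answer:
[7, 7, 4]
[7, 7, 4]
[7, 7, 4]
True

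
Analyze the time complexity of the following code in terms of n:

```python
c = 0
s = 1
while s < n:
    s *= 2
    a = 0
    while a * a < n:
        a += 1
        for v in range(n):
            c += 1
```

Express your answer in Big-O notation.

Each loop level contributes: log n × √n × n. Multiplying the contributions gives O(n√n log n).

Answer: O(n√n log n)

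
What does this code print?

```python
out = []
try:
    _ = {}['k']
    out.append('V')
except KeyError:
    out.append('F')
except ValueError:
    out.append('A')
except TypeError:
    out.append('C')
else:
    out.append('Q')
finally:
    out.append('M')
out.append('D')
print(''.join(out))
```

Execution trace: 'F' (except KeyError) → 'M' (finally) → 'D' (after the try/except). Output: FMD

Answer: FMD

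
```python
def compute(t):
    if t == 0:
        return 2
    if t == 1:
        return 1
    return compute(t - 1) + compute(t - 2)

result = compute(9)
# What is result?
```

Build up from base cases: compute(0)=2, compute(1)=1, compute(2)=3, compute(3)=4, compute(4)=7, compute(5)=11, compute(6)=18, ..., compute(9)=76

Answer: 76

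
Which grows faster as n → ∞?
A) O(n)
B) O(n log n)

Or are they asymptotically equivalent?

O(n) vs O(n log n): Higher order terms dominate.

Answer: B) O(n log n) grows faster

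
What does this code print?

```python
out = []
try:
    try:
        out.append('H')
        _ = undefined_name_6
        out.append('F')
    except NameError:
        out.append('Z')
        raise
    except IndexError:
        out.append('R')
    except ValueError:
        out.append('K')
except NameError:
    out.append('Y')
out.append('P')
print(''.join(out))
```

Execution trace: 'H' (inner try body) → 'Z' (inner except NameError) → 'Y' (outer except NameError) → 'P' (after the try/except). Output: HZYP

Answer: HZYP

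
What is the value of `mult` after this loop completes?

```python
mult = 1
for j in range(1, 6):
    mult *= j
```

5! = 120
`mult` takes the values: 1 → 2 → 6 → 24 → 120

Answer: 120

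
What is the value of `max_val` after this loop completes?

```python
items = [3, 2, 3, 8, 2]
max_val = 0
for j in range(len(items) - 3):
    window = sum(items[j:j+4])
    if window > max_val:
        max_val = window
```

Max sum of 4-element window in [3, 2, 3, 8, 2]
`max_val` takes the values: 0 → 16

Answer: 16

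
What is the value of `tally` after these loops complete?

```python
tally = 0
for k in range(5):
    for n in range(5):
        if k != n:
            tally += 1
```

5² - 5 (exclude diagonal)
`tally` takes the values: 0 → 1 → 2 → 3 → 4 → 5 → 6 → 7 → 8 → 9 → 10 → 11 → 12 → 13 → 14 → 15 → 16 → 17 → 18 → 19 → 20

Answer: 20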